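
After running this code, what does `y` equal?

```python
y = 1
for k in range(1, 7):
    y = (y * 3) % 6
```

Let's trace through this code step by step.

Initialize: y = 1
Entering loop: for k in range(1, 7):

After execution: y = 3
3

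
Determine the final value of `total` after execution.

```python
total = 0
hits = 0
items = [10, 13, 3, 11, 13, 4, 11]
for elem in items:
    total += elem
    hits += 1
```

Let's trace through this code step by step.

Initialize: total = 0
Initialize: hits = 0
Initialize: items = [10, 13, 3, 11, 13, 4, 11]
Entering loop: for elem in items:

After execution: total = 65
65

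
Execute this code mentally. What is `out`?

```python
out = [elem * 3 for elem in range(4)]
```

Let's trace through this code step by step.

Initialize: out = [elem * 3 for elem in range(4)]

After execution: out = [0, 3, 6, 9]
[0, 3, 6, 9]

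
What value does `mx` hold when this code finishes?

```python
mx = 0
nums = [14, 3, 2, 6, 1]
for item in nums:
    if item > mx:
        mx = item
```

Let's trace through this code step by step.

Initialize: mx = 0
Initialize: nums = [14, 3, 2, 6, 1]
Entering loop: for item in nums:

After execution: mx = 14
14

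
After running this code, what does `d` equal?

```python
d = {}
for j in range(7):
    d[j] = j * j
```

Let's trace through this code step by step.

Initialize: d = {}
Entering loop: for j in range(7):

After execution: d = {0: 0, 1: 1, 2: 4, 3: 9, 4: 16, 5: 25, 6: 36}
{0: 0, 1: 1, 2: 4, 3: 9, 4: 16, 5: 25, 6: 36}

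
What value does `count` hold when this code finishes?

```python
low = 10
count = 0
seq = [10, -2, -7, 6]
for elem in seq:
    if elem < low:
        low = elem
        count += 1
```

Let's trace through this code step by step.

Initialize: low = 10
Initialize: count = 0
Initialize: seq = [10, -2, -7, 6]
Entering loop: for elem in seq:

After execution: count = 2
2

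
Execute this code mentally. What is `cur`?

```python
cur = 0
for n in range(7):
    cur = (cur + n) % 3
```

Let's trace through this code step by step.

Initialize: cur = 0
Entering loop: for n in range(7):

After execution: cur = 0
0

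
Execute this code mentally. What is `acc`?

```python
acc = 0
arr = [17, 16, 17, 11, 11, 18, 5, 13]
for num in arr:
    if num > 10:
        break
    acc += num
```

Let's trace through this code step by step.

Initialize: acc = 0
Initialize: arr = [17, 16, 17, 11, 11, 18, 5, 13]
Entering loop: for num in arr:

After execution: acc = 0
0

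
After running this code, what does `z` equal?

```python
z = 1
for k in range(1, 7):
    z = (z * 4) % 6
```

Let's trace through this code step by step.

Initialize: z = 1
Entering loop: for k in range(1, 7):

After execution: z = 4
4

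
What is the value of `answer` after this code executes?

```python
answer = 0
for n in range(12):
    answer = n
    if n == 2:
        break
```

Let's trace through this code step by step.

Initialize: answer = 0
Entering loop: for n in range(12):

After execution: answer = 2
2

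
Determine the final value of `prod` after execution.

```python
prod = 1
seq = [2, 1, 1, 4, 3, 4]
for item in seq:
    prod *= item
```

Let's trace through this code step by step.

Initialize: prod = 1
Initialize: seq = [2, 1, 1, 4, 3, 4]
Entering loop: for item in seq:

After execution: prod = 96
96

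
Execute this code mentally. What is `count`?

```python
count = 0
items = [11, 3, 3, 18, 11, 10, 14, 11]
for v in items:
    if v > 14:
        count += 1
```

Let's trace through this code step by step.

Initialize: count = 0
Initialize: items = [11, 3, 3, 18, 11, 10, 14, 11]
Entering loop: for v in items:

After execution: count = 1
1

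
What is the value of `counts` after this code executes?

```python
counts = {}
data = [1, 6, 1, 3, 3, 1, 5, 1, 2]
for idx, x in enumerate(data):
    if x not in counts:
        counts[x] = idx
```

Let's trace through this code step by step.

Initialize: counts = {}
Initialize: data = [1, 6, 1, 3, 3, 1, 5, 1, 2]
Entering loop: for idx, x in enumerate(data):

After execution: counts = {1: 0, 6: 1, 3: 3, 5: 6, 2: 8}
{1: 0, 6: 1, 3: 3, 5: 6, 2: 8}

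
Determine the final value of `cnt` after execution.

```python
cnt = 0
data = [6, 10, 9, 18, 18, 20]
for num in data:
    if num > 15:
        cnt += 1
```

Let's trace through this code step by step.

Initialize: cnt = 0
Initialize: data = [6, 10, 9, 18, 18, 20]
Entering loop: for num in data:

After execution: cnt = 3
3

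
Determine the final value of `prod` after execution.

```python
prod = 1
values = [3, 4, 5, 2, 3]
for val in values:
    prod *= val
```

Let's trace through this code step by step.

Initialize: prod = 1
Initialize: values = [3, 4, 5, 2, 3]
Entering loop: for val in values:

After execution: prod = 360
360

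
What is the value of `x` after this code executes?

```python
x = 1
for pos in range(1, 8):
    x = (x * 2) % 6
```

Let's trace through this code step by step.

Initialize: x = 1
Entering loop: for pos in range(1, 8):

After execution: x = 2
2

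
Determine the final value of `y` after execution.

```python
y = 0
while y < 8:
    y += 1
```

Let's trace through this code step by step.

Initialize: y = 0
Entering loop: while y < 8:

After execution: y = 8
8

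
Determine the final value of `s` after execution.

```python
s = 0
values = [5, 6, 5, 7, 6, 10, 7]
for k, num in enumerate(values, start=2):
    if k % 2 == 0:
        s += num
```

Let's trace through this code step by step.

Initialize: s = 0
Initialize: values = [5, 6, 5, 7, 6, 10, 7]
Entering loop: for k, num in enumerate(values, start=2):

After execution: s = 23
23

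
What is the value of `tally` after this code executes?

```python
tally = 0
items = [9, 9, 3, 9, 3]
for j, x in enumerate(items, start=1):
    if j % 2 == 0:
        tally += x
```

Let's trace through this code step by step.

Initialize: tally = 0
Initialize: items = [9, 9, 3, 9, 3]
Entering loop: for j, x in enumerate(items, start=1):

After execution: tally = 18
18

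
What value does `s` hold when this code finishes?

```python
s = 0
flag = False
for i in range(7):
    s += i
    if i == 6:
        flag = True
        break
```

Let's trace through this code step by step.

Initialize: s = 0
Initialize: flag = False
Entering loop: for i in range(7):

After execution: s = 21
21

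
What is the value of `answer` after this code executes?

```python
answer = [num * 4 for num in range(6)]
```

Let's trace through this code step by step.

Initialize: answer = [num * 4 for num in range(6)]

After execution: answer = [0, 4, 8, 12, 16, 20]
[0, 4, 8, 12, 16, 20]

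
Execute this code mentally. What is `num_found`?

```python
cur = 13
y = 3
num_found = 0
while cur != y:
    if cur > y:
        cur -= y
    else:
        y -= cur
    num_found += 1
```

Let's trace through this code step by step.

Initialize: cur = 13
Initialize: y = 3
Initialize: num_found = 0
Entering loop: while cur != y:

After execution: num_found = 6
6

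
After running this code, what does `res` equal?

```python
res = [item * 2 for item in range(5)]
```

Let's trace through this code step by step.

Initialize: res = [item * 2 for item in range(5)]

After execution: res = [0, 2, 4, 6, 8]
[0, 2, 4, 6, 8]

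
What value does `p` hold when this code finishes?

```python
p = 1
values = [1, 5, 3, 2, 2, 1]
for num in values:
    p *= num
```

Let's trace through this code step by step.

Initialize: p = 1
Initialize: values = [1, 5, 3, 2, 2, 1]
Entering loop: for num in values:

After execution: p = 60
60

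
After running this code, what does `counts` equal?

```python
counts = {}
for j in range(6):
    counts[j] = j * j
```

Let's trace through this code step by step.

Initialize: counts = {}
Entering loop: for j in range(6):

After execution: counts = {0: 0, 1: 1, 2: 4, 3: 9, 4: 16, 5: 25}
{0: 0, 1: 1, 2: 4, 3: 9, 4: 16, 5: 25}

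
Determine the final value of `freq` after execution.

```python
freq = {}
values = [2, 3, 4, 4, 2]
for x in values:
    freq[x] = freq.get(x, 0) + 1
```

Let's trace through this code step by step.

Initialize: freq = {}
Initialize: values = [2, 3, 4, 4, 2]
Entering loop: for x in values:

After execution: freq = {2: 2, 3: 1, 4: 2}
{2: 2, 3: 1, 4: 2}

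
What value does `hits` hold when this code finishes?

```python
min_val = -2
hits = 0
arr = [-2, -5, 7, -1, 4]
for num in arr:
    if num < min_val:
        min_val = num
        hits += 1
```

Let's trace through this code step by step.

Initialize: min_val = -2
Initialize: hits = 0
Initialize: arr = [-2, -5, 7, -1, 4]
Entering loop: for num in arr:

After execution: hits = 1
1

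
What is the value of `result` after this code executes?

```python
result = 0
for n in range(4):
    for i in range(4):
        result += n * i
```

Let's trace through this code step by step.

Initialize: result = 0
Entering loop: for n in range(4):

After execution: result = 36
36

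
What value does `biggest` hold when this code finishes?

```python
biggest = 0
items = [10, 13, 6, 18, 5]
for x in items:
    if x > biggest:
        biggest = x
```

Let's trace through this code step by step.

Initialize: biggest = 0
Initialize: items = [10, 13, 6, 18, 5]
Entering loop: for x in items:

After execution: biggest = 18
18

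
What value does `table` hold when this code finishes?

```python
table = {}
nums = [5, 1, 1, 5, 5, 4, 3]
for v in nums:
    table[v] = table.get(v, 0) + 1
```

Let's trace through this code step by step.

Initialize: table = {}
Initialize: nums = [5, 1, 1, 5, 5, 4, 3]
Entering loop: for v in nums:

After execution: table = {5: 3, 1: 2, 4: 1, 3: 1}
{5: 3, 1: 2, 4: 1, 3: 1}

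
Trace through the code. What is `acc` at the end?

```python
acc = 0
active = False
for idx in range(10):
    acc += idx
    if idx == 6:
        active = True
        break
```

Let's trace through this code step by step.

Initialize: acc = 0
Initialize: active = False
Entering loop: for idx in range(10):

After execution: acc = 21
21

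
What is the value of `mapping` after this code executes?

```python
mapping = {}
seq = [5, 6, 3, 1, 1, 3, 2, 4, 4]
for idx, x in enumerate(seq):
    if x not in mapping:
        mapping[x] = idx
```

Let's trace through this code step by step.

Initialize: mapping = {}
Initialize: seq = [5, 6, 3, 1, 1, 3, 2, 4, 4]
Entering loop: for idx, x in enumerate(seq):

After execution: mapping = {5: 0, 6: 1, 3: 2, 1: 3, 2: 6, 4: 7}
{5: 0, 6: 1, 3: 2, 1: 3, 2: 6, 4: 7}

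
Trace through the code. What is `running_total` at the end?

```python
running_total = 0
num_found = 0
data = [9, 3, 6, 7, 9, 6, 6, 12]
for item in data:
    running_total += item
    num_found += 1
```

Let's trace through this code step by step.

Initialize: running_total = 0
Initialize: num_found = 0
Initialize: data = [9, 3, 6, 7, 9, 6, 6, 12]
Entering loop: for item in data:

After execution: running_total = 58
58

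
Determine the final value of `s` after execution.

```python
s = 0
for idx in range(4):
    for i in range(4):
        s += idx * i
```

Let's trace through this code step by step.

Initialize: s = 0
Entering loop: for idx in range(4):

After execution: s = 36
36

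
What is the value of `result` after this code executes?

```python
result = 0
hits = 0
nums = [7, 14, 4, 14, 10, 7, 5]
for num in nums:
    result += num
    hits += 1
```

Let's trace through this code step by step.

Initialize: result = 0
Initialize: hits = 0
Initialize: nums = [7, 14, 4, 14, 10, 7, 5]
Entering loop: for num in nums:

After execution: result = 61
61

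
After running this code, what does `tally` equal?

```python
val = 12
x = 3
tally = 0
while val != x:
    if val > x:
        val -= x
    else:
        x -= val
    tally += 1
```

Let's trace through this code step by step.

Initialize: val = 12
Initialize: x = 3
Initialize: tally = 0
Entering loop: while val != x:

After execution: tally = 3
3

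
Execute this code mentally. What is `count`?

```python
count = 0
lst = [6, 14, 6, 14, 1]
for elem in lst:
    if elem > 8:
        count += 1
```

Let's trace through this code step by step.

Initialize: count = 0
Initialize: lst = [6, 14, 6, 14, 1]
Entering loop: for elem in lst:

After execution: count = 2
2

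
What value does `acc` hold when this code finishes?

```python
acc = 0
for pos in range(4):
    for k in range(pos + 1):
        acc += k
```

Let's trace through this code step by step.

Initialize: acc = 0
Entering loop: for pos in range(4):

After execution: acc = 10
10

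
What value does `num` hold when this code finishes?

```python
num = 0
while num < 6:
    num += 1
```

Let's trace through this code step by step.

Initialize: num = 0
Entering loop: while num < 6:

After execution: num = 6
6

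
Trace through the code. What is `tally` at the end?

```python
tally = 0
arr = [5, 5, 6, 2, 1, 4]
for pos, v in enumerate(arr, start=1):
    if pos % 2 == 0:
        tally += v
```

Let's trace through this code step by step.

Initialize: tally = 0
Initialize: arr = [5, 5, 6, 2, 1, 4]
Entering loop: for pos, v in enumerate(arr, start=1):

After execution: tally = 11
11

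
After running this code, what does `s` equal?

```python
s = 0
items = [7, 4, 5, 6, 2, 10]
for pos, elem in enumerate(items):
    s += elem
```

Let's trace through this code step by step.

Initialize: s = 0
Initialize: items = [7, 4, 5, 6, 2, 10]
Entering loop: for pos, elem in enumerate(items):

After execution: s = 34
34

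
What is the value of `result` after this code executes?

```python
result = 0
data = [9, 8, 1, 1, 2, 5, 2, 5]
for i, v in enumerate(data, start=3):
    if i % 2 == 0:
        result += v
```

Let's trace through this code step by step.

Initialize: result = 0
Initialize: data = [9, 8, 1, 1, 2, 5, 2, 5]
Entering loop: for i, v in enumerate(data, start=3):

After execution: result = 19
19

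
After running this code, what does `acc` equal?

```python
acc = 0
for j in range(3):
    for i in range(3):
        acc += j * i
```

Let's trace through this code step by step.

Initialize: acc = 0
Entering loop: for j in range(3):

After execution: acc = 9
9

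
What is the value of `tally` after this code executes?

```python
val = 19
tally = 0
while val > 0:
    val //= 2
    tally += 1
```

Let's trace through this code step by step.

Initialize: val = 19
Initialize: tally = 0
Entering loop: while val > 0:

After execution: tally = 5
5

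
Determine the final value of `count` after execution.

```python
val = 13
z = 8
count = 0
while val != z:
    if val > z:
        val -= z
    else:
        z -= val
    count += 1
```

Let's trace through this code step by step.

Initialize: val = 13
Initialize: z = 8
Initialize: count = 0
Entering loop: while val != z:

After execution: count = 5
5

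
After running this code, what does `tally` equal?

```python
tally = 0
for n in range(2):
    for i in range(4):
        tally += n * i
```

Let's trace through this code step by step.

Initialize: tally = 0
Entering loop: for n in range(2):

After execution: tally = 6
6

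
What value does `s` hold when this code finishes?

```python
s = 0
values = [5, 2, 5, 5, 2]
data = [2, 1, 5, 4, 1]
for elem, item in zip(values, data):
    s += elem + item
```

Let's trace through this code step by step.

Initialize: s = 0
Initialize: values = [5, 2, 5, 5, 2]
Initialize: data = [2, 1, 5, 4, 1]
Entering loop: for elem, item in zip(values, data):

After execution: s = 32
32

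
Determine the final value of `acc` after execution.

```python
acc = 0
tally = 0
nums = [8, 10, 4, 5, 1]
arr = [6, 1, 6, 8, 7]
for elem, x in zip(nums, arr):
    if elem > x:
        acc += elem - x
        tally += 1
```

Let's trace through this code step by step.

Initialize: acc = 0
Initialize: tally = 0
Initialize: nums = [8, 10, 4, 5, 1]
Initialize: arr = [6, 1, 6, 8, 7]
Entering loop: for elem, x in zip(nums, arr):

After execution: acc = 11
11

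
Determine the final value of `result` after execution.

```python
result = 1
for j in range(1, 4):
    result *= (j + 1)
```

Let's trace through this code step by step.

Initialize: result = 1
Entering loop: for j in range(1, 4):

After execution: result = 24
24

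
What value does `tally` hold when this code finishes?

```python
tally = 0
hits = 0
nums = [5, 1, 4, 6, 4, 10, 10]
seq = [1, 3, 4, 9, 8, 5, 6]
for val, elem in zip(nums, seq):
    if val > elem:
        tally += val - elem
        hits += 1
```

Let's trace through this code step by step.

Initialize: tally = 0
Initialize: hits = 0
Initialize: nums = [5, 1, 4, 6, 4, 10, 10]
Initialize: seq = [1, 3, 4, 9, 8, 5, 6]
Entering loop: for val, elem in zip(nums, seq):

After execution: tally = 13
13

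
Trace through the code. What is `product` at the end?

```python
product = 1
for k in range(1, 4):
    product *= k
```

Let's trace through this code step by step.

Initialize: product = 1
Entering loop: for k in range(1, 4):

After execution: product = 6
6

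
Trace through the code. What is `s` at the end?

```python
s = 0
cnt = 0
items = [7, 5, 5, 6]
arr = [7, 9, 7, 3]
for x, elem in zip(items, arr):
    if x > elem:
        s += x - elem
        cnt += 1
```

Let's trace through this code step by step.

Initialize: s = 0
Initialize: cnt = 0
Initialize: items = [7, 5, 5, 6]
Initialize: arr = [7, 9, 7, 3]
Entering loop: for x, elem in zip(items, arr):

After execution: s = 3
3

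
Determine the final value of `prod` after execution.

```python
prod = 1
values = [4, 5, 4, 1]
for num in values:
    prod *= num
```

Let's trace through this code step by step.

Initialize: prod = 1
Initialize: values = [4, 5, 4, 1]
Entering loop: for num in values:

After execution: prod = 80
80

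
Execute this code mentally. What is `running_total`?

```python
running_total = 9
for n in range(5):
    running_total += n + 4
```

Let's trace through this code step by step.

Initialize: running_total = 9
Entering loop: for n in range(5):

After execution: running_total = 39
39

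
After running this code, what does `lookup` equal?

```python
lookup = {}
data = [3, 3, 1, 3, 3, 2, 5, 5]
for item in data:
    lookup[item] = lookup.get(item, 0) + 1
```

Let's trace through this code step by step.

Initialize: lookup = {}
Initialize: data = [3, 3, 1, 3, 3, 2, 5, 5]
Entering loop: for item in data:

After execution: lookup = {3: 4, 1: 1, 2: 1, 5: 2}
{3: 4, 1: 1, 2: 1, 5: 2}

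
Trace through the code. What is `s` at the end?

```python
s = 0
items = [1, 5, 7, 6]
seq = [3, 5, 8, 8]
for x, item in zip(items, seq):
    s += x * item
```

Let's trace through this code step by step.

Initialize: s = 0
Initialize: items = [1, 5, 7, 6]
Initialize: seq = [3, 5, 8, 8]
Entering loop: for x, item in zip(items, seq):

After execution: s = 132
132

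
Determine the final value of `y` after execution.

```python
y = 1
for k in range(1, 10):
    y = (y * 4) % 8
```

Let's trace through this code step by step.

Initialize: y = 1
Entering loop: for k in range(1, 10):

After execution: y = 0
0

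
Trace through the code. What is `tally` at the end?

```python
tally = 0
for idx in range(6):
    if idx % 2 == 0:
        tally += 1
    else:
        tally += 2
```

Let's trace through this code step by step.

Initialize: tally = 0
Entering loop: for idx in range(6):

After execution: tally = 9
9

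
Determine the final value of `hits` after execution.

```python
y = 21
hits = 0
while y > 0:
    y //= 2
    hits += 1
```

Let's trace through this code step by step.

Initialize: y = 21
Initialize: hits = 0
Entering loop: while y > 0:

After execution: hits = 5
5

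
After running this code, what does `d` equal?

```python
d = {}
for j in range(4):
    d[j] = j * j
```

Let's trace through this code step by step.

Initialize: d = {}
Entering loop: for j in range(4):

After execution: d = {0: 0, 1: 1, 2: 4, 3: 9}
{0: 0, 1: 1, 2: 4, 3: 9}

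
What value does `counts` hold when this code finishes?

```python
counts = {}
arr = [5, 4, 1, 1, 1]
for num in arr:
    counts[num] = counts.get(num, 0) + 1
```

Let's trace through this code step by step.

Initialize: counts = {}
Initialize: arr = [5, 4, 1, 1, 1]
Entering loop: for num in arr:

After execution: counts = {5: 1, 4: 1, 1: 3}
{5: 1, 4: 1, 1: 3}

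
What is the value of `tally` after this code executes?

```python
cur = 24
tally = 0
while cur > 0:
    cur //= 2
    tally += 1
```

Let's trace through this code step by step.

Initialize: cur = 24
Initialize: tally = 0
Entering loop: while cur > 0:

After execution: tally = 5
5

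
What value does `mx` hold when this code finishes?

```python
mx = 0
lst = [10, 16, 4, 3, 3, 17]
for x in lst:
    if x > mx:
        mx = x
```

Let's trace through this code step by step.

Initialize: mx = 0
Initialize: lst = [10, 16, 4, 3, 3, 17]
Entering loop: for x in lst:

After execution: mx = 17
17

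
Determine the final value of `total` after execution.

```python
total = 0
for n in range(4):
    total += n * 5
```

Let's trace through this code step by step.

Initialize: total = 0
Entering loop: for n in range(4):

After execution: total = 30
30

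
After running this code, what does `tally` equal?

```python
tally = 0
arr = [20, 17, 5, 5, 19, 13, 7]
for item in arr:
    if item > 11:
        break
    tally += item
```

Let's trace through this code step by step.

Initialize: tally = 0
Initialize: arr = [20, 17, 5, 5, 19, 13, 7]
Entering loop: for item in arr:

After execution: tally = 0
0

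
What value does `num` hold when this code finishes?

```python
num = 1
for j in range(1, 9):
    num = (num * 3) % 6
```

Let's trace through this code step by step.

Initialize: num = 1
Entering loop: for j in range(1, 9):

After execution: num = 3
3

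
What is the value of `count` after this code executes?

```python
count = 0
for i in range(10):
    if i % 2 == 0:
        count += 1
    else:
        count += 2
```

Let's trace through this code step by step.

Initialize: count = 0
Entering loop: for i in range(10):

After execution: count = 15
15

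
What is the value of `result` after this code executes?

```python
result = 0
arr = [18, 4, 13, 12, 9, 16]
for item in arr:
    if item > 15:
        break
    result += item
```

Let's trace through this code step by step.

Initialize: result = 0
Initialize: arr = [18, 4, 13, 12, 9, 16]
Entering loop: for item in arr:

After execution: result = 0
0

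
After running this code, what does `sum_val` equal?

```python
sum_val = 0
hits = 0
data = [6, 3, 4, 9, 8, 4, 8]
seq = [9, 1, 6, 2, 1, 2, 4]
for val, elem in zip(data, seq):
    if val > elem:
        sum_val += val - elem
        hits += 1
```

Let's trace through this code step by step.

Initialize: sum_val = 0
Initialize: hits = 0
Initialize: data = [6, 3, 4, 9, 8, 4, 8]
Initialize: seq = [9, 1, 6, 2, 1, 2, 4]
Entering loop: for val, elem in zip(data, seq):

After execution: sum_val = 22
22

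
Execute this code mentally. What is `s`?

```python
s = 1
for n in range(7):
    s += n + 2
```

Let's trace through this code step by step.

Initialize: s = 1
Entering loop: for n in range(7):

After execution: s = 36
36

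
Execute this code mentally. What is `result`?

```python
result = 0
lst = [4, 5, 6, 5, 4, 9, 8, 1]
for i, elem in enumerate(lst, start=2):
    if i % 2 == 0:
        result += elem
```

Let's trace through this code step by step.

Initialize: result = 0
Initialize: lst = [4, 5, 6, 5, 4, 9, 8, 1]
Entering loop: for i, elem in enumerate(lst, start=2):

After execution: result = 22
22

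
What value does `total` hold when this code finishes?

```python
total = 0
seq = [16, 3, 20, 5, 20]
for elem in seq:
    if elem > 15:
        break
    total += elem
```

Let's trace through this code step by step.

Initialize: total = 0
Initialize: seq = [16, 3, 20, 5, 20]
Entering loop: for elem in seq:

After execution: total = 0
0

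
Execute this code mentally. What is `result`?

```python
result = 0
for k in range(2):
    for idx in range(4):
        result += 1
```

Let's trace through this code step by step.

Initialize: result = 0
Entering loop: for k in range(2):

After execution: result = 8
8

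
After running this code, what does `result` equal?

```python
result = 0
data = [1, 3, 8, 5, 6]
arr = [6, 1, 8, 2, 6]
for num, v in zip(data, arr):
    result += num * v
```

Let's trace through this code step by step.

Initialize: result = 0
Initialize: data = [1, 3, 8, 5, 6]
Initialize: arr = [6, 1, 8, 2, 6]
Entering loop: for num, v in zip(data, arr):

After execution: result = 119
119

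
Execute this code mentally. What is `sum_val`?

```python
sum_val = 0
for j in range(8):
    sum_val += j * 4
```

Let's trace through this code step by step.

Initialize: sum_val = 0
Entering loop: for j in range(8):

After execution: sum_val = 112
112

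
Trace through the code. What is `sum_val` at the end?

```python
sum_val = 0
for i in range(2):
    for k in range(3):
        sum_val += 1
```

Let's trace through this code step by step.

Initialize: sum_val = 0
Entering loop: for i in range(2):

After execution: sum_val = 6
6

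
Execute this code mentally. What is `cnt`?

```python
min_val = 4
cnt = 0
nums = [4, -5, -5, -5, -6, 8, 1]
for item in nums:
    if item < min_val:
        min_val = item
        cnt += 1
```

Let's trace through this code step by step.

Initialize: min_val = 4
Initialize: cnt = 0
Initialize: nums = [4, -5, -5, -5, -6, 8, 1]
Entering loop: for item in nums:

After execution: cnt = 2
2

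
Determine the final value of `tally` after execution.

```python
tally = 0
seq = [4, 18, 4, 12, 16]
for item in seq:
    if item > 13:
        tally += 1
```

Let's trace through this code step by step.

Initialize: tally = 0
Initialize: seq = [4, 18, 4, 12, 16]
Entering loop: for item in seq:

After execution: tally = 2
2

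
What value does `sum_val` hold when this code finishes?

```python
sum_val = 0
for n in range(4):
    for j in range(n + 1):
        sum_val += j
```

Let's trace through this code step by step.

Initialize: sum_val = 0
Entering loop: for n in range(4):

After execution: sum_val = 10
10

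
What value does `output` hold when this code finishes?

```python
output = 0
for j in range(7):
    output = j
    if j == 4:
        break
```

Let's trace through this code step by step.

Initialize: output = 0
Entering loop: for j in range(7):

After execution: output = 4
4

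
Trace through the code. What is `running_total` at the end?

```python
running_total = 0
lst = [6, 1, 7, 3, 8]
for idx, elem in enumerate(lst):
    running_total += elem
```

Let's trace through this code step by step.

Initialize: running_total = 0
Initialize: lst = [6, 1, 7, 3, 8]
Entering loop: for idx, elem in enumerate(lst):

After execution: running_total = 25
25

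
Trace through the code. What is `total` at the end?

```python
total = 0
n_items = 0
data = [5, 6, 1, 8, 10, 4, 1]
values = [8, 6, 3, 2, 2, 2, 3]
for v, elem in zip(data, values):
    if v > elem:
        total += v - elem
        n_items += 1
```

Let's trace through this code step by step.

Initialize: total = 0
Initialize: n_items = 0
Initialize: data = [5, 6, 1, 8, 10, 4, 1]
Initialize: values = [8, 6, 3, 2, 2, 2, 3]
Entering loop: for v, elem in zip(data, values):

After execution: total = 16
16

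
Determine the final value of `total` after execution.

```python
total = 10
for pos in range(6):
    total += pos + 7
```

Let's trace through this code step by step.

Initialize: total = 10
Entering loop: for pos in range(6):

After execution: total = 67
67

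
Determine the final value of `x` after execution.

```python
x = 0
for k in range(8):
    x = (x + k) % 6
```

Let's trace through this code step by step.

Initialize: x = 0
Entering loop: for k in range(8):

After execution: x = 4
4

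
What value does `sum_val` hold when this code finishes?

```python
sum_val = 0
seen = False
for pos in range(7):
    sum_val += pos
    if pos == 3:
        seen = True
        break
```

Let's trace through this code step by step.

Initialize: sum_val = 0
Initialize: seen = False
Entering loop: for pos in range(7):

After execution: sum_val = 6
6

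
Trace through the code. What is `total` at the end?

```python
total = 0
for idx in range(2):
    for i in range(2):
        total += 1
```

Let's trace through this code step by step.

Initialize: total = 0
Entering loop: for idx in range(2):

After execution: total = 4
4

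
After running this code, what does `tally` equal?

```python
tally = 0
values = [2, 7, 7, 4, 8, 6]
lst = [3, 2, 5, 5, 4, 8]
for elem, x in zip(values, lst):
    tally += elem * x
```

Let's trace through this code step by step.

Initialize: tally = 0
Initialize: values = [2, 7, 7, 4, 8, 6]
Initialize: lst = [3, 2, 5, 5, 4, 8]
Entering loop: for elem, x in zip(values, lst):

After execution: tally = 155
155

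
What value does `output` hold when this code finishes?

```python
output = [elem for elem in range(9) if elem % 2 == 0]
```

Let's trace through this code step by step.

Initialize: output = [elem for elem in range(9) if elem % 2 == 0]

After execution: output = [0, 2, 4, 6, 8]
[0, 2, 4, 6, 8]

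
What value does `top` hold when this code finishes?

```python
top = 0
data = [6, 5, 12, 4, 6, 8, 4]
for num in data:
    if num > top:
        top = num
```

Let's trace through this code step by step.

Initialize: top = 0
Initialize: data = [6, 5, 12, 4, 6, 8, 4]
Entering loop: for num in data:

After execution: top = 12
12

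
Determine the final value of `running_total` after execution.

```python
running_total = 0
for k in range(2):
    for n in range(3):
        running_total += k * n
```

Let's trace through this code step by step.

Initialize: running_total = 0
Entering loop: for k in range(2):

After execution: running_total = 3
3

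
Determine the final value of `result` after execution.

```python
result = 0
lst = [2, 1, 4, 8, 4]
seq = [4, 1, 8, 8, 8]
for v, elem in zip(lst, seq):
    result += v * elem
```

Let's trace through this code step by step.

Initialize: result = 0
Initialize: lst = [2, 1, 4, 8, 4]
Initialize: seq = [4, 1, 8, 8, 8]
Entering loop: for v, elem in zip(lst, seq):

After execution: result = 137
137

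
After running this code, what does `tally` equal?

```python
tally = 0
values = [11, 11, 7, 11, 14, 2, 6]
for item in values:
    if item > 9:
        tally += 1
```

Let's trace through this code step by step.

Initialize: tally = 0
Initialize: values = [11, 11, 7, 11, 14, 2, 6]
Entering loop: for item in values:

After execution: tally = 4
4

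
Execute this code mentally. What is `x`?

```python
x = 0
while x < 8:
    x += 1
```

Let's trace through this code step by step.

Initialize: x = 0
Entering loop: while x < 8:

After execution: x = 8
8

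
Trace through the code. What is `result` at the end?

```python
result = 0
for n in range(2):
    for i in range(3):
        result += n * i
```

Let's trace through this code step by step.

Initialize: result = 0
Entering loop: for n in range(2):

After execution: result = 3
3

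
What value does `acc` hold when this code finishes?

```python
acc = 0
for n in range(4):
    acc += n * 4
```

Let's trace through this code step by step.

Initialize: acc = 0
Entering loop: for n in range(4):

After execution: acc = 24
24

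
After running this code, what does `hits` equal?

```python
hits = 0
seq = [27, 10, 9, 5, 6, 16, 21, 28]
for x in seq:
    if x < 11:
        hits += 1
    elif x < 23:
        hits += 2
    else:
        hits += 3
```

Let's trace through this code step by step.

Initialize: hits = 0
Initialize: seq = [27, 10, 9, 5, 6, 16, 21, 28]
Entering loop: for x in seq:

After execution: hits = 14
14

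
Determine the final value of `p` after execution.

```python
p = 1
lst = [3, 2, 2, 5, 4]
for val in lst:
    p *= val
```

Let's trace through this code step by step.

Initialize: p = 1
Initialize: lst = [3, 2, 2, 5, 4]
Entering loop: for val in lst:

After execution: p = 240
240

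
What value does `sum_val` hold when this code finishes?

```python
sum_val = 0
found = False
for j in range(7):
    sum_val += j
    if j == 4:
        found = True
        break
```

Let's trace through this code step by step.

Initialize: sum_val = 0
Initialize: found = False
Entering loop: for j in range(7):

After execution: sum_val = 10
10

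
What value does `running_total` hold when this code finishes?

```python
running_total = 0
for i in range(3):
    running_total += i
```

Let's trace through this code step by step.

Initialize: running_total = 0
Entering loop: for i in range(3):

After execution: running_total = 3
3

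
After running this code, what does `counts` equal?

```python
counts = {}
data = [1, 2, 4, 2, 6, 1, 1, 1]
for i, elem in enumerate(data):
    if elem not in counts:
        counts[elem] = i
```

Let's trace through this code step by step.

Initialize: counts = {}
Initialize: data = [1, 2, 4, 2, 6, 1, 1, 1]
Entering loop: for i, elem in enumerate(data):

After execution: counts = {1: 0, 2: 1, 4: 2, 6: 4}
{1: 0, 2: 1, 4: 2, 6: 4}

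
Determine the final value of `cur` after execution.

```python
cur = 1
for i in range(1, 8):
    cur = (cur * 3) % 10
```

Let's trace through this code step by step.

Initialize: cur = 1
Entering loop: for i in range(1, 8):

After execution: cur = 7
7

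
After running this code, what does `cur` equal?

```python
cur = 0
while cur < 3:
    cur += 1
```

Let's trace through this code step by step.

Initialize: cur = 0
Entering loop: while cur < 3:

After execution: cur = 3
3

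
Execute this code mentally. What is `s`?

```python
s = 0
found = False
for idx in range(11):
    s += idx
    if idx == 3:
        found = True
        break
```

Let's trace through this code step by step.

Initialize: s = 0
Initialize: found = False
Entering loop: for idx in range(11):

After execution: s = 6
6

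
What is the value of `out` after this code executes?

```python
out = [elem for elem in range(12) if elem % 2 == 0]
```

Let's trace through this code step by step.

Initialize: out = [elem for elem in range(12) if elem % 2 == 0]

After execution: out = [0, 2, 4, 6, 8, 10]
[0, 2, 4, 6, 8, 10]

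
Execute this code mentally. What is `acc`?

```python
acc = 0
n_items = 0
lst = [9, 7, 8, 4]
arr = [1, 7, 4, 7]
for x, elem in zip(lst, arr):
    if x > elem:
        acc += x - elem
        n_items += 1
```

Let's trace through this code step by step.

Initialize: acc = 0
Initialize: n_items = 0
Initialize: lst = [9, 7, 8, 4]
Initialize: arr = [1, 7, 4, 7]
Entering loop: for x, elem in zip(lst, arr):

After execution: acc = 12
12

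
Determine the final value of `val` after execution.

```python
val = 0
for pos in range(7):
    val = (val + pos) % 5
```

Let's trace through this code step by step.

Initialize: val = 0
Entering loop: for pos in range(7):

After execution: val = 1
1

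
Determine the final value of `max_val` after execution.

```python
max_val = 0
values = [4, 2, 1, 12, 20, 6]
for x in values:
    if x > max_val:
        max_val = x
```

Let's trace through this code step by step.

Initialize: max_val = 0
Initialize: values = [4, 2, 1, 12, 20, 6]
Entering loop: for x in values:

After execution: max_val = 20
20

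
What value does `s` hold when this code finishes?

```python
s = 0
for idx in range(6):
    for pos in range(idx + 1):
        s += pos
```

Let's trace through this code step by step.

Initialize: s = 0
Entering loop: for idx in range(6):

After execution: s = 35
35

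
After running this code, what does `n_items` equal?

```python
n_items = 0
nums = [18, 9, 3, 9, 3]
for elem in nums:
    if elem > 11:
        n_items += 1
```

Let's trace through this code step by step.

Initialize: n_items = 0
Initialize: nums = [18, 9, 3, 9, 3]
Entering loop: for elem in nums:

After execution: n_items = 1
1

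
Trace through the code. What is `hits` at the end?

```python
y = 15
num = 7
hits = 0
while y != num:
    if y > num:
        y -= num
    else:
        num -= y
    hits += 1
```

Let's trace through this code step by step.

Initialize: y = 15
Initialize: num = 7
Initialize: hits = 0
Entering loop: while y != num:

After execution: hits = 8
8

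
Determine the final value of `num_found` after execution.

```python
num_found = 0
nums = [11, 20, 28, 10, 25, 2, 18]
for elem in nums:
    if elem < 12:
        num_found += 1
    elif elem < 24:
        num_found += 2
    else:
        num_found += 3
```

Let's trace through this code step by step.

Initialize: num_found = 0
Initialize: nums = [11, 20, 28, 10, 25, 2, 18]
Entering loop: for elem in nums:

After execution: num_found = 13
13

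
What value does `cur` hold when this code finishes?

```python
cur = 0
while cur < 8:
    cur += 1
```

Let's trace through this code step by step.

Initialize: cur = 0
Entering loop: while cur < 8:

After execution: cur = 8
8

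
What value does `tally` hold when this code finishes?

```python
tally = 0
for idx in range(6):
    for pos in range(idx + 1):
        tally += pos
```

Let's trace through this code step by step.

Initialize: tally = 0
Entering loop: for idx in range(6):

After execution: tally = 35
35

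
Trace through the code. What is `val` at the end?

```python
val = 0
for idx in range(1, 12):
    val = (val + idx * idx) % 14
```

Let's trace through this code step by step.

Initialize: val = 0
Entering loop: for idx in range(1, 12):

After execution: val = 2
2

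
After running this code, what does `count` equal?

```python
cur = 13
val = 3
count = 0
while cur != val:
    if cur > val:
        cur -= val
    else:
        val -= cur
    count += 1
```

Let's trace through this code step by step.

Initialize: cur = 13
Initialize: val = 3
Initialize: count = 0
Entering loop: while cur != val:

After execution: count = 6
6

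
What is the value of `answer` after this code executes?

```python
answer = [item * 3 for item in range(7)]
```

Let's trace through this code step by step.

Initialize: answer = [item * 3 for item in range(7)]

After execution: answer = [0, 3, 6, 9, 12, 15, 18]
[0, 3, 6, 9, 12, 15, 18]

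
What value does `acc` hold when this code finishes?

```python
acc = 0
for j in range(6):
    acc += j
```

Let's trace through this code step by step.

Initialize: acc = 0
Entering loop: for j in range(6):

After execution: acc = 15
15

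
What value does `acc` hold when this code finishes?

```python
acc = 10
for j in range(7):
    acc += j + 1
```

Let's trace through this code step by step.

Initialize: acc = 10
Entering loop: for j in range(7):

After execution: acc = 38
38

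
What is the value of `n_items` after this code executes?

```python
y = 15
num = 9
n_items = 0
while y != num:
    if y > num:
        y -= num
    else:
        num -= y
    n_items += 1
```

Let's trace through this code step by step.

Initialize: y = 15
Initialize: num = 9
Initialize: n_items = 0
Entering loop: while y != num:

After execution: n_items = 3
3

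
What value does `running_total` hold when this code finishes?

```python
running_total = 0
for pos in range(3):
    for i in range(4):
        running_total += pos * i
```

Let's trace through this code step by step.

Initialize: running_total = 0
Entering loop: for pos in range(3):

After execution: running_total = 18
18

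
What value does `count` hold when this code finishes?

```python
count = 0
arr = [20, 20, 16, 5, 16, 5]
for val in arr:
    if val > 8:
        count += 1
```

Let's trace through this code step by step.

Initialize: count = 0
Initialize: arr = [20, 20, 16, 5, 16, 5]
Entering loop: for val in arr:

After execution: count = 4
4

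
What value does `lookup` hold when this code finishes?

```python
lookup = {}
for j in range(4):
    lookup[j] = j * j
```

Let's trace through this code step by step.

Initialize: lookup = {}
Entering loop: for j in range(4):

After execution: lookup = {0: 0, 1: 1, 2: 4, 3: 9}
{0: 0, 1: 1, 2: 4, 3: 9}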